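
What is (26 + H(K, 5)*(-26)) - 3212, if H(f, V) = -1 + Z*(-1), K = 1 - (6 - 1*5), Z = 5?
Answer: -3030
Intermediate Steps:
K = 0 (K = 1 - (6 - 5) = 1 - 1*1 = 1 - 1 = 0)
H(f, V) = -6 (H(f, V) = -1 + 5*(-1) = -1 - 5 = -6)
(26 + H(K, 5)*(-26)) - 3212 = (26 - 6*(-26)) - 3212 = (26 + 156) - 3212 = 182 - 3212 = -3030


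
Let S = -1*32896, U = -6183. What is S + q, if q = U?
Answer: -39079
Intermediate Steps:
S = -32896
q = -6183
S + q = -32896 - 6183 = -39079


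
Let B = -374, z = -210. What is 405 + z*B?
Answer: 78945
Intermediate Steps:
405 + z*B = 405 - 210*(-374) = 405 + 78540 = 78945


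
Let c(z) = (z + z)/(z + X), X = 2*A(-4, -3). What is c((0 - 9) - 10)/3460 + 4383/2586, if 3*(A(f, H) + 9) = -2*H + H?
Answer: 22119982/13048525 ≈ 1.6952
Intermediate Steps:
A(f, H) = -9 - H/3 (A(f, H) = -9 + (-2*H + H)/3 = -9 + (-H)/3 = -9 - H/3)
X = -16 (X = 2*(-9 - ⅓*(-3)) = 2*(-9 + 1) = 2*(-8) = -16)
c(z) = 2*z/(-16 + z) (c(z) = (z + z)/(z - 16) = (2*z)/(-16 + z) = 2*z/(-16 + z))
c((0 - 9) - 10)/3460 + 4383/2586 = (2*((0 - 9) - 10)/(-16 + ((0 - 9) - 10)))/3460 + 4383/2586 = (2*(-9 - 10)/(-16 + (-9 - 10)))*(1/3460) + 4383*(1/2586) = (2*(-19)/(-16 - 19))*(1/3460) + 1461/862 = (2*(-19)/(-35))*(1/3460) + 1461/862 = (2*(-19)*(-1/35))*(1/3460) + 1461/862 = (38/35)*(1/3460) + 1461/862 = 19/60550 + 1461/862 = 22119982/13048525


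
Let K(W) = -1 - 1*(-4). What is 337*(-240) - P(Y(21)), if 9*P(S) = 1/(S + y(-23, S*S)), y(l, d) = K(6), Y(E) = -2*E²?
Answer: -639841679/7911 ≈ -80880.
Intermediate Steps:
K(W) = 3 (K(W) = -1 + 4 = 3)
y(l, d) = 3
P(S) = 1/(9*(3 + S)) (P(S) = 1/(9*(S + 3)) = 1/(9*(3 + S)))
337*(-240) - P(Y(21)) = 337*(-240) - 1/(9*(3 - 2*21²)) = -80880 - 1/(9*(3 - 2*441)) = -80880 - 1/(9*(3 - 882)) = -80880 - 1/(9*(-879)) = -80880 - (-1)/(9*879) = -80880 - 1*(-1/7911) = -80880 + 1/7911 = -639841679/7911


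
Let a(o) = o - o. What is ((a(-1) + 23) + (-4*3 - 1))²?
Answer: 100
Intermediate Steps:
a(o) = 0
((a(-1) + 23) + (-4*3 - 1))² = ((0 + 23) + (-4*3 - 1))² = (23 + (-12 - 1))² = (23 - 13)² = 10² = 100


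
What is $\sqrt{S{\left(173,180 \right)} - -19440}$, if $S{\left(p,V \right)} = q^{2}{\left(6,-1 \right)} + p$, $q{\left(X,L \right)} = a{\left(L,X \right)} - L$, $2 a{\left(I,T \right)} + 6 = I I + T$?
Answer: $\frac{\sqrt{78461}}{2} \approx 140.05$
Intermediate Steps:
$a{\left(I,T \right)} = -3 + \frac{T}{2} + \frac{I^{2}}{2}$ ($a{\left(I,T \right)} = -3 + \frac{I I + T}{2} = -3 + \frac{I^{2} + T}{2} = -3 + \frac{T + I^{2}}{2} = -3 + \left(\frac{T}{2} + \frac{I^{2}}{2}\right) = -3 + \frac{T}{2} + \frac{I^{2}}{2}$)
$q{\left(X,L \right)} = -3 + \frac{X}{2} + \frac{L^{2}}{2} - L$ ($q{\left(X,L \right)} = \left(-3 + \frac{X}{2} + \frac{L^{2}}{2}\right) - L = -3 + \frac{X}{2} + \frac{L^{2}}{2} - L$)
$S{\left(p,V \right)} = \frac{9}{4} + p$ ($S{\left(p,V \right)} = \left(-3 + \frac{1}{2} \cdot 6 + \frac{\left(-1\right)^{2}}{2} - -1\right)^{2} + p = \left(-3 + 3 + \frac{1}{2} \cdot 1 + 1\right)^{2} + p = \left(-3 + 3 + \frac{1}{2} + 1\right)^{2} + p = \left(\frac{3}{2}\right)^{2} + p = \frac{9}{4} + p$)
$\sqrt{S{\left(173,180 \right)} - -19440} = \sqrt{\left(\frac{9}{4} + 173\right) - -19440} = \sqrt{\frac{701}{4} + 19440} = \sqrt{\frac{78461}{4}} = \frac{\sqrt{78461}}{2}$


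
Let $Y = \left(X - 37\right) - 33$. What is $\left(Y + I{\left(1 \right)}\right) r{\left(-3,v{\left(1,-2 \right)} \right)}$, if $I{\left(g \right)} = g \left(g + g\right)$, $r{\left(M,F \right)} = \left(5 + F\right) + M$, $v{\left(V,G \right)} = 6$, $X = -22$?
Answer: $-720$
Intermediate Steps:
$Y = -92$ ($Y = \left(-22 - 37\right) - 33 = -59 - 33 = -92$)
$r{\left(M,F \right)} = 5 + F + M$
$I{\left(g \right)} = 2 g^{2}$ ($I{\left(g \right)} = g 2 g = 2 g^{2}$)
$\left(Y + I{\left(1 \right)}\right) r{\left(-3,v{\left(1,-2 \right)} \right)} = \left(-92 + 2 \cdot 1^{2}\right) \left(5 + 6 - 3\right) = \left(-92 + 2 \cdot 1\right) 8 = \left(-92 + 2\right) 8 = \left(-90\right) 8 = -720$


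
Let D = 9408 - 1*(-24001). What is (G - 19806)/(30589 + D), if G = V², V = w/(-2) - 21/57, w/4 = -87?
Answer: 3733435/23103278 ≈ 0.16160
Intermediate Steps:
w = -348 (w = 4*(-87) = -348)
V = 3299/19 (V = -348/(-2) - 21/57 = -348*(-½) - 21*1/57 = 174 - 7/19 = 3299/19 ≈ 173.63)
G = 10883401/361 (G = (3299/19)² = 10883401/361 ≈ 30148.)
D = 33409 (D = 9408 + 24001 = 33409)
(G - 19806)/(30589 + D) = (10883401/361 - 19806)/(30589 + 33409) = (3733435/361)/63998 = (3733435/361)*(1/63998) = 3733435/23103278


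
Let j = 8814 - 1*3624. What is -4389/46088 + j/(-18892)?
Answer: -11504061/31096232 ≈ -0.36995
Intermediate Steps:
j = 5190 (j = 8814 - 3624 = 5190)
-4389/46088 + j/(-18892) = -4389/46088 + 5190/(-18892) = -4389*1/46088 + 5190*(-1/18892) = -627/6584 - 2595/9446 = -11504061/31096232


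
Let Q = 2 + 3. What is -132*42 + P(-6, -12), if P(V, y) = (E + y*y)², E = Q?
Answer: 16657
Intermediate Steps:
Q = 5
E = 5
P(V, y) = (5 + y²)² (P(V, y) = (5 + y*y)² = (5 + y²)²)
-132*42 + P(-6, -12) = -132*42 + (5 + (-12)²)² = -5544 + (5 + 144)² = -5544 + 149² = -5544 + 22201 = 16657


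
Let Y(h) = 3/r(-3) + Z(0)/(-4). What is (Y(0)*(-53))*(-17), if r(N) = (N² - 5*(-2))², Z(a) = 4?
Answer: -322558/361 ≈ -893.51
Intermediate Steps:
r(N) = (10 + N²)² (r(N) = (N² + 10)² = (10 + N²)²)
Y(h) = -358/361 (Y(h) = 3/((10 + (-3)²)²) + 4/(-4) = 3/((10 + 9)²) + 4*(-¼) = 3/(19²) - 1 = 3/361 - 1 = -358/361)
(Y(0)*(-53))*(-17) = -358/361*(-53)*(-17) = (18974/361)*(-17) = -322558/361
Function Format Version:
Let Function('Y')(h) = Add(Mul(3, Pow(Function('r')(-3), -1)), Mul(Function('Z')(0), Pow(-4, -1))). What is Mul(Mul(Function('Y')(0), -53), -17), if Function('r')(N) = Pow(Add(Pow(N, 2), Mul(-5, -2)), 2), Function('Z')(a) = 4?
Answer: Rational(-322558, 361) ≈ -893.51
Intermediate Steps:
Function('r')(N) = Pow(Add(10, Pow(N, 2)), 2) (Function('r')(N) = Pow(Add(Pow(N, 2), 10), 2) = Pow(Add(10, Pow(N, 2)), 2))
Function('Y')(h) = Rational(-358, 361) (Function('Y')(h) = Add(Mul(3, Pow(Pow(Add(10, Pow(-3, 2)), 2), -1)), Mul(4, Pow(-4, -1))) = Add(Mul(3, Pow(Pow(Add(10, 9), 2), -1)), Mul(4, Rational(-1, 4))) = Add(Mul(3, Pow(Pow(19, 2), -1)), -1) = Add(Mul(3, Pow(361, -1)), -1) = Add(Mul(3, Rational(1, 361)), -1) = Add(Rational(3, 361), -1) = Rational(-358, 361))
Mul(Mul(Function('Y')(0), -53), -17) = Mul(Mul(Rational(-358, 361), -53), -17) = Mul(Rational(18974, 361), -17) = Rational(-322558, 361)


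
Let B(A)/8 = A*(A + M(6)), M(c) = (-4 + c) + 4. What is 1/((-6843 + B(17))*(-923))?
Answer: 1/3428945 ≈ 2.9163e-7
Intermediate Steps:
M(c) = c
B(A) = 8*A*(6 + A) (B(A) = 8*(A*(A + 6)) = 8*(A*(6 + A)) = 8*A*(6 + A))
1/((-6843 + B(17))*(-923)) = 1/(-6843 + 8*17*(6 + 17)*(-923)) = -1/923/(-6843 + 8*17*23) = -1/923/(-6843 + 3128) = -1/923/(-3715) = -1/3715*(-1/923) = 1/3428945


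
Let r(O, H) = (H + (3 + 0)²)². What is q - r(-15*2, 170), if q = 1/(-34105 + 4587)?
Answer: -945786239/29518 ≈ -32041.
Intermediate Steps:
r(O, H) = (9 + H)² (r(O, H) = (H + 3²)² = (H + 9)² = (9 + H)²)
q = -1/29518 (q = 1/(-29518) = -1/29518 ≈ -3.3878e-5)
q - r(-15*2, 170) = -1/29518 - (9 + 170)² = -1/29518 - 1*179² = -1/29518 - 1*32041 = -1/29518 - 32041 = -945786239/29518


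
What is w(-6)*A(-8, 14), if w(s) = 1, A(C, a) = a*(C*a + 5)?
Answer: -1498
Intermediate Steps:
A(C, a) = a*(5 + C*a)
w(-6)*A(-8, 14) = 1*(14*(5 - 8*14)) = 1*(14*(5 - 112)) = 1*(14*(-107)) = 1*(-1498) = -1498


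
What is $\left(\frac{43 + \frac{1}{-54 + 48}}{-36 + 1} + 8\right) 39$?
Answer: $\frac{18499}{70} \approx 264.27$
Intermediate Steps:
$\left(\frac{43 + \frac{1}{-54 + 48}}{-36 + 1} + 8\right) 39 = \left(\frac{43 + \frac{1}{-6}}{-35} + 8\right) 39 = \left(\left(43 - \frac{1}{6}\right) \left(- \frac{1}{35}\right) + 8\right) 39 = \left(\frac{257}{6} \left(- \frac{1}{35}\right) + 8\right) 39 = \left(- \frac{257}{210} + 8\right) 39 = \frac{1423}{210} \cdot 39 = \frac{18499}{70}$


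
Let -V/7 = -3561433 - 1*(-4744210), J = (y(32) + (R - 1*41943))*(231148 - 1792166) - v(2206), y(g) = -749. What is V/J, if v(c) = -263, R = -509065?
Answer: -8279439/861302608889 ≈ -9.6127e-6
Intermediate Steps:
J = 861302608889 (J = (-749 + (-509065 - 1*41943))*(231148 - 1792166) - 1*(-263) = (-749 + (-509065 - 41943))*(-1561018) + 263 = (-749 - 551008)*(-1561018) + 263 = -551757*(-1561018) + 263 = 861302608626 + 263 = 861302608889)
V = -8279439 (V = -7*(-3561433 - 1*(-4744210)) = -7*(-3561433 + 4744210) = -7*1182777 = -8279439)
V/J = -8279439/861302608889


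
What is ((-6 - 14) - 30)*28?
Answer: -1400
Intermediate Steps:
((-6 - 14) - 30)*28 = (-20 - 30)*28 = -50*28 = -1400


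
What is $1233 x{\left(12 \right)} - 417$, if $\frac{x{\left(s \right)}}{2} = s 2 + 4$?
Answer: $68631$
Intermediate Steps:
$x{\left(s \right)} = 8 + 4 s$ ($x{\left(s \right)} = 2 \left(s 2 + 4\right) = 2 \left(2 s + 4\right) = 2 \left(4 + 2 s\right) = 8 + 4 s$)
$1233 x{\left(12 \right)} - 417 = 1233 \left(8 + 4 \cdot 12\right) - 417 = 1233 \left(8 + 48\right) - 417 = 1233 \cdot 56 - 417 = 69048 - 417 = 68631$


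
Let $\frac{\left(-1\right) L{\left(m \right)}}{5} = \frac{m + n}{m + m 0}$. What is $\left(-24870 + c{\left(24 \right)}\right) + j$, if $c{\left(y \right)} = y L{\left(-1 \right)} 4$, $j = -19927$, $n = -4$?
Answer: $-47197$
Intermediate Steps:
$L{\left(m \right)} = - \frac{5 \left(-4 + m\right)}{m}$ ($L{\left(m \right)} = - 5 \frac{m - 4}{m + m 0} = - 5 \frac{-4 + m}{m + 0} = - 5 \frac{-4 + m}{m} = - \frac{5 \left(-4 + m\right)}{m}$)
$c{\left(y \right)} = - 100 y$ ($c{\left(y \right)} = y \left(-5 + \frac{20}{-1}\right) 4 = y \left(-5 + 20 \left(-1\right)\right) 4 = y \left(-5 - 20\right) 4 = y \left(-25\right) 4 = - 25 y 4 = - 100 y$)
$\left(-24870 + c{\left(24 \right)}\right) + j = \left(-24870 - 2400\right) - 19927 = -27270 - 19927 = -47197$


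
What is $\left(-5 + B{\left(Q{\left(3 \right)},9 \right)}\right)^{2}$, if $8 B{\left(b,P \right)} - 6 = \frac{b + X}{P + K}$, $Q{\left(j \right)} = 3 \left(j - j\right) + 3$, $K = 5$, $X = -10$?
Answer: $\frac{4761}{256} \approx 18.598$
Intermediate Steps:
$Q{\left(j \right)} = 3$ ($Q{\left(j \right)} = 3 \cdot 0 + 3 = 0 + 3 = 3$)
$B{\left(b,P \right)} = \frac{3}{4} + \frac{-10 + b}{8 \left(5 + P\right)}$ ($B{\left(b,P \right)} = \frac{3}{4} + \frac{\left(b - 10\right) \frac{1}{P + 5}}{8} = \frac{3}{4} + \frac{\left(-10 + b\right) \frac{1}{5 + P}}{8} = \frac{3}{4} + \frac{\frac{1}{5 + P} \left(-10 + b\right)}{8} = \frac{3}{4} + \frac{-10 + b}{8 \left(5 + P\right)}$)
$\left(-5 + B{\left(Q{\left(3 \right)},9 \right)}\right)^{2} = \left(-5 + \frac{20 + 3 + 6 \cdot 9}{8 \left(5 + 9\right)}\right)^{2} = \left(-5 + \frac{20 + 3 + 54}{8 \cdot 14}\right)^{2} = \left(-5 + \frac{1}{8} \cdot \frac{1}{14} \cdot 77\right)^{2} = \left(-5 + \frac{11}{16}\right)^{2} = \left(- \frac{69}{16}\right)^{2} = \frac{4761}{256}$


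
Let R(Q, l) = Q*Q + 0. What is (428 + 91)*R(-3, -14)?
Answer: 4671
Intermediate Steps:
R(Q, l) = Q² (R(Q, l) = Q² + 0 = Q²)
(428 + 91)*R(-3, -14) = (428 + 91)*(-3)² = 519*9 = 4671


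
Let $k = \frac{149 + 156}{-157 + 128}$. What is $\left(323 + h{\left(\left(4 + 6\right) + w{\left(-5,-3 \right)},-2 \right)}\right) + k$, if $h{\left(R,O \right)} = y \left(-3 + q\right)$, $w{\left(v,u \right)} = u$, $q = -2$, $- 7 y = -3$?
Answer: $\frac{62999}{203} \approx 310.34$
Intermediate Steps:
$y = \frac{3}{7}$ ($y = \left(- \frac{1}{7}\right) \left(-3\right) = \frac{3}{7} \approx 0.42857$)
$h{\left(R,O \right)} = - \frac{15}{7}$ ($h{\left(R,O \right)} = \frac{3 \left(-3 - 2\right)}{7} = \frac{3}{7} \left(-5\right) = - \frac{15}{7}$)
$k = - \frac{305}{29}$ ($k = \frac{305}{-29} = 305 \left(- \frac{1}{29}\right) = - \frac{305}{29} \approx -10.517$)
$\left(323 + h{\left(\left(4 + 6\right) + w{\left(-5,-3 \right)},-2 \right)}\right) + k = \left(323 - \frac{15}{7}\right) - \frac{305}{29} = \frac{2246}{7} - \frac{305}{29} = \frac{62999}{203}$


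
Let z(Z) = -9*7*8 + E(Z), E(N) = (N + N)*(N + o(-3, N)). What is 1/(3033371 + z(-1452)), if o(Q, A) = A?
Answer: 1/11466083 ≈ 8.7214e-8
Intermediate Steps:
E(N) = 4*N² (E(N) = (N + N)*(N + N) = (2*N)*(2*N) = 4*N²)
z(Z) = -504 + 4*Z² (z(Z) = -9*7*8 + 4*Z² = -63*8 + 4*Z² = -504 + 4*Z²)
1/(3033371 + z(-1452)) = 1/(3033371 + (-504 + 4*(-1452)²)) = 1/(3033371 + (-504 + 4*2108304)) = 1/(3033371 + (-504 + 8433216)) = 1/(3033371 + 8432712) = 1/11466083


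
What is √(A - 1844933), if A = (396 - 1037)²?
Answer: 2*I*√358513 ≈ 1197.5*I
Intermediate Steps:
A = 410881 (A = (-641)² = 410881)
√(A - 1844933) = √(410881 - 1844933) = √(-1434052) = 2*I*√358513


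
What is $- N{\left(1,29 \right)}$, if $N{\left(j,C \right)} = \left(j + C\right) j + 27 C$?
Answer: $-813$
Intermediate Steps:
$N{\left(j,C \right)} = 27 C + j \left(C + j\right)$ ($N{\left(j,C \right)} = \left(C + j\right) j + 27 C = j \left(C + j\right) + 27 C = 27 C + j \left(C + j\right)$)
$- N{\left(1,29 \right)} = - (1^{2} + 27 \cdot 29 + 29 \cdot 1) = - (1 + 783 + 29) = \left(-1\right) 813 = -813$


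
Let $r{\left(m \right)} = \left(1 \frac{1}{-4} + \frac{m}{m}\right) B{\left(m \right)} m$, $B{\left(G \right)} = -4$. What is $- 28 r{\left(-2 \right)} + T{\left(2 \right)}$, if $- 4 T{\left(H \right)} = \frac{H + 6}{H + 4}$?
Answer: $- \frac{505}{3} \approx -168.33$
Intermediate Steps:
$T{\left(H \right)} = - \frac{6 + H}{4 \left(4 + H\right)}$ ($T{\left(H \right)} = - \frac{\left(H + 6\right) \frac{1}{H + 4}}{4} = - \frac{\left(6 + H\right) \frac{1}{4 + H}}{4} = - \frac{\frac{1}{4 + H} \left(6 + H\right)}{4} = - \frac{6 + H}{4 \left(4 + H\right)}$)
$r{\left(m \right)} = - 3 m$ ($r{\left(m \right)} = \left(1 \frac{1}{-4} + \frac{m}{m}\right) \left(-4\right) m = \left(1 \left(- \frac{1}{4}\right) + 1\right) \left(-4\right) m = \left(- \frac{1}{4} + 1\right) \left(-4\right) m = \frac{3}{4} \left(-4\right) m = - 3 m$)
$- 28 r{\left(-2 \right)} + T{\left(2 \right)} = - 28 \left(\left(-3\right) \left(-2\right)\right) + \frac{-6 - 2}{4 \left(4 + 2\right)} = \left(-28\right) 6 + \frac{-6 - 2}{4 \cdot 6} = -168 + \frac{1}{4} \cdot \frac{1}{6} \left(-8\right) = -168 - \frac{1}{3} = - \frac{505}{3}$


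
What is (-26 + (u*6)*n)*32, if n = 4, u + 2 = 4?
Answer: 704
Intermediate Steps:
u = 2 (u = -2 + 4 = 2)
(-26 + (u*6)*n)*32 = (-26 + (2*6)*4)*32 = (-26 + 12*4)*32 = (-26 + 48)*32 = 22*32 = 704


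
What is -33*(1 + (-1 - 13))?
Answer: 429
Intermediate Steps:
-33*(1 + (-1 - 13)) = -33*(1 - 14) = -33*(-13) = 429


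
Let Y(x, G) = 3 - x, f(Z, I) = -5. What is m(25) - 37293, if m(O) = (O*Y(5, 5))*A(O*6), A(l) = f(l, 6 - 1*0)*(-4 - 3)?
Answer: -39043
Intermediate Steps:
A(l) = 35 (A(l) = -5*(-4 - 3) = -5*(-7) = 35)
m(O) = -70*O (m(O) = (O*(3 - 1*5))*35 = (O*(3 - 5))*35 = (O*(-2))*35 = -2*O*35 = -70*O)
m(25) - 37293 = -70*25 - 37293 = -1750 - 37293 = -39043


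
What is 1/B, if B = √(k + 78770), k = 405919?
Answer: √484689/484689 ≈ 0.0014364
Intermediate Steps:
B = √484689 (B = √(405919 + 78770) = √484689 ≈ 696.20)
1/B = 1/(√484689) = √484689/484689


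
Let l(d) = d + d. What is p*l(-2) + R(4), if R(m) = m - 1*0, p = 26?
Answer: -100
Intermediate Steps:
l(d) = 2*d
R(m) = m (R(m) = m + 0 = m)
p*l(-2) + R(4) = 26*(2*(-2)) + 4 = 26*(-4) + 4 = -104 + 4 = -100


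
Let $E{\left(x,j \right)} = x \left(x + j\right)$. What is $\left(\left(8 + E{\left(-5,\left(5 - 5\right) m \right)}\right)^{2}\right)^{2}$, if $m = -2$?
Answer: $1185921$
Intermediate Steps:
$E{\left(x,j \right)} = x \left(j + x\right)$
$\left(\left(8 + E{\left(-5,\left(5 - 5\right) m \right)}\right)^{2}\right)^{2} = \left(\left(8 - 5 \left(\left(5 - 5\right) \left(-2\right) - 5\right)\right)^{2}\right)^{2} = \left(\left(8 - 5 \left(0 \left(-2\right) - 5\right)\right)^{2}\right)^{2} = \left(\left(8 - 5 \left(0 - 5\right)\right)^{2}\right)^{2} = \left(\left(8 - -25\right)^{2}\right)^{2} = \left(\left(8 + 25\right)^{2}\right)^{2} = \left(33^{2}\right)^{2} = 1089^{2} = 1185921$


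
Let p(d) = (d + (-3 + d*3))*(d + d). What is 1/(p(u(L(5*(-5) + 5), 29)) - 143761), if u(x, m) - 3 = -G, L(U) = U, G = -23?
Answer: -1/138509 ≈ -7.2197e-6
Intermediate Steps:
u(x, m) = 26 (u(x, m) = 3 - 1*(-23) = 3 + 23 = 26)
p(d) = 2*d*(-3 + 4*d) (p(d) = (d + (-3 + 3*d))*(2*d) = (-3 + 4*d)*(2*d) = 2*d*(-3 + 4*d))
1/(p(u(L(5*(-5) + 5), 29)) - 143761) = 1/(2*26*(-3 + 4*26) - 143761) = 1/(2*26*(-3 + 104) - 143761) = 1/(2*26*101 - 143761) = 1/(5252 - 143761) = 1/(-138509) = -1/138509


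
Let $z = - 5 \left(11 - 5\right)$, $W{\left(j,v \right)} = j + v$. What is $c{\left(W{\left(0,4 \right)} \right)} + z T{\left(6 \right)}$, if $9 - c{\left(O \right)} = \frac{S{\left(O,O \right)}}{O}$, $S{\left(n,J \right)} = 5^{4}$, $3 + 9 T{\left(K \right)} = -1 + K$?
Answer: $- \frac{1847}{12} \approx -153.92$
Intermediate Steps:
$T{\left(K \right)} = - \frac{4}{9} + \frac{K}{9}$ ($T{\left(K \right)} = - \frac{1}{3} + \frac{-1 + K}{9} = - \frac{1}{3} + \left(- \frac{1}{9} + \frac{K}{9}\right) = - \frac{4}{9} + \frac{K}{9}$)
$S{\left(n,J \right)} = 625$
$z = -30$ ($z = \left(-5\right) 6 = -30$)
$c{\left(O \right)} = 9 - \frac{625}{O}$
$c{\left(W{\left(0,4 \right)} \right)} + z T{\left(6 \right)} = \left(9 - \frac{625}{0 + 4}\right) - 30 \left(- \frac{4}{9} + \frac{1}{9} \cdot 6\right) = \left(9 - \frac{625}{4}\right) - 30 \left(- \frac{4}{9} + \frac{2}{3}\right) = \left(9 - \frac{625}{4}\right) - \frac{20}{3} = - \frac{589}{4} - \frac{20}{3} = - \frac{1847}{12}$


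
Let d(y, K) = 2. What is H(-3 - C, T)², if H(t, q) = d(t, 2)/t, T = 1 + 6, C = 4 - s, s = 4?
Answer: 4/9 ≈ 0.44444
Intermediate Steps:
C = 0 (C = 4 - 1*4 = 4 - 4 = 0)
T = 7
H(t, q) = 2/t
H(-3 - C, T)² = (2/(-3 - 1*0))² = (2/(-3 + 0))² = (2/(-3))² = (2*(-⅓))² = (-⅔)² = 4/9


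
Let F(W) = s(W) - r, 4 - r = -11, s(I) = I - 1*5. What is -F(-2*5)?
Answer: 30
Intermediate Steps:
s(I) = -5 + I (s(I) = I - 5 = -5 + I)
r = 15 (r = 4 - 1*(-11) = 4 + 11 = 15)
F(W) = -20 + W (F(W) = (-5 + W) - 1*15 = (-5 + W) - 15 = -20 + W)
-F(-2*5) = -(-20 - 2*5) = -(-20 - 10) = -1*(-30) = 30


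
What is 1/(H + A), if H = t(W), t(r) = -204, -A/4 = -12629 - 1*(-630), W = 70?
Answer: 1/47792 ≈ 2.0924e-5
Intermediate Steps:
A = 47996 (A = -4*(-12629 - 1*(-630)) = -4*(-12629 + 630) = -4*(-11999) = 47996)
H = -204
1/(H + A) = 1/(-204 + 47996) = 1/47792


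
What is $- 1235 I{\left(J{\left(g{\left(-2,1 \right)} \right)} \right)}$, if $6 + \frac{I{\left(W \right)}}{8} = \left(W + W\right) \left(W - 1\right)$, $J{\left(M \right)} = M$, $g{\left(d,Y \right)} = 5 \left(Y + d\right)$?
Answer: $-533520$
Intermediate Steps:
$g{\left(d,Y \right)} = 5 Y + 5 d$
$I{\left(W \right)} = -48 + 16 W \left(-1 + W\right)$ ($I{\left(W \right)} = -48 + 8 \left(W + W\right) \left(W - 1\right) = -48 + 8 \cdot 2 W \left(-1 + W\right) = -48 + 16 W \left(-1 + W\right)$)
$- 1235 I{\left(J{\left(g{\left(-2,1 \right)} \right)} \right)} = - 1235 \left(-48 - 16 \left(5 \cdot 1 + 5 \left(-2\right)\right) + 16 \left(5 \cdot 1 + 5 \left(-2\right)\right)^{2}\right) = - 1235 \left(-48 - 16 \left(5 - 10\right) + 16 \left(5 - 10\right)^{2}\right) = - 1235 \left(-48 - -80 + 16 \left(-5\right)^{2}\right) = - 1235 \left(-48 + 80 + 16 \cdot 25\right) = - 1235 \left(-48 + 80 + 400\right) = \left(-1235\right) 432 = -533520$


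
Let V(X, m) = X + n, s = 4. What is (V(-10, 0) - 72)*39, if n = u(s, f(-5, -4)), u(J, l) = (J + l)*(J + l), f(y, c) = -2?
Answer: -3042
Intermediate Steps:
u(J, l) = (J + l)²
n = 4 (n = (4 - 2)² = 2² = 4)
V(X, m) = 4 + X (V(X, m) = X + 4 = 4 + X)
(V(-10, 0) - 72)*39 = ((4 - 10) - 72)*39 = (-6 - 72)*39 = -78*39 = -3042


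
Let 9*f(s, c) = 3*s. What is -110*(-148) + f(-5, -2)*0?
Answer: 16280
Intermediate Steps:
f(s, c) = s/3 (f(s, c) = (3*s)/9 = s/3)
-110*(-148) + f(-5, -2)*0 = -110*(-148) + ((1/3)*(-5))*0 = 16280 - 5/3*0 = 16280 + 0 = 16280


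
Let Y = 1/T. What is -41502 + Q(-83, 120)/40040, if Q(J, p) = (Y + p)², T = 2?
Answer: -6646902239/160160 ≈ -41502.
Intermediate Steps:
Y = ½ (Y = 1/2 = ½ ≈ 0.50000)
Q(J, p) = (½ + p)²
-41502 + Q(-83, 120)/40040 = -41502 + ((1 + 2*120)²/4)/40040 = -41502 + ((1 + 240)²/4)*(1/40040) = -41502 + ((¼)*241²)*(1/40040) = -41502 + ((¼)*58081)*(1/40040) = -41502 + (58081/4)*(1/40040) = -41502 + 58081/160160 = -6646902239/160160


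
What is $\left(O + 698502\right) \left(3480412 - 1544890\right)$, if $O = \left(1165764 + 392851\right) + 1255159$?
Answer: $6798087468072$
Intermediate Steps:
$O = 2813774$ ($O = 1558615 + 1255159 = 2813774$)
$\left(O + 698502\right) \left(3480412 - 1544890\right) = \left(2813774 + 698502\right) \left(3480412 - 1544890\right) = 3512276 \cdot 1935522 = 6798087468072$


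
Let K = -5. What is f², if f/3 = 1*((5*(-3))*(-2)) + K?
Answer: 5625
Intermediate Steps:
f = 75 (f = 3*(1*((5*(-3))*(-2)) - 5) = 3*(1*(-15*(-2)) - 5) = 3*(1*30 - 5) = 3*(30 - 5) = 3*25 = 75)
f² = 75² = 5625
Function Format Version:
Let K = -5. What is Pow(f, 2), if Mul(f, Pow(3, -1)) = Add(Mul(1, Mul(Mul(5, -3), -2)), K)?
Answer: 5625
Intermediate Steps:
f = 75 (f = Mul(3, Add(Mul(1, Mul(Mul(5, -3), -2)), -5)) = Mul(3, Add(Mul(1, Mul(-15, -2)), -5)) = Mul(3, Add(Mul(1, 30), -5)) = Mul(3, Add(30, -5)) = Mul(3, 25) = 75)
Pow(f, 2) = Pow(75, 2) = 5625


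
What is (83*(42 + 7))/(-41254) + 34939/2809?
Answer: 1429949303/115882486 ≈ 12.340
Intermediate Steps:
(83*(42 + 7))/(-41254) + 34939/2809 = (83*49)*(-1/41254) + 34939*(1/2809) = 4067*(-1/41254) + 34939/2809 = -4067/41254 + 34939/2809 = 1429949303/115882486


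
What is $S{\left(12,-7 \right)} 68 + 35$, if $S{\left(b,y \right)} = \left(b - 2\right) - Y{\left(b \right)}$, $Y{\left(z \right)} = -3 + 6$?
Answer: $511$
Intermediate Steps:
$Y{\left(z \right)} = 3$
$S{\left(b,y \right)} = -5 + b$ ($S{\left(b,y \right)} = \left(b - 2\right) - 3 = \left(-2 + b\right) - 3 = -5 + b$)
$S{\left(12,-7 \right)} 68 + 35 = \left(-5 + 12\right) 68 + 35 = 7 \cdot 68 + 35 = 476 + 35 = 511$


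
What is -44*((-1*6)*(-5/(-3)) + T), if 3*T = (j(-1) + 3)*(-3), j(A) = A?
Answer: 528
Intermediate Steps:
T = -2 (T = ((-1 + 3)*(-3))/3 = (2*(-3))/3 = (⅓)*(-6) = -2)
-44*((-1*6)*(-5/(-3)) + T) = -44*((-1*6)*(-5/(-3)) - 2) = -44*(-(-30)*(-1)/3 - 2) = -44*(-6*5/3 - 2) = -44*(-10 - 2) = -44*(-12) = 528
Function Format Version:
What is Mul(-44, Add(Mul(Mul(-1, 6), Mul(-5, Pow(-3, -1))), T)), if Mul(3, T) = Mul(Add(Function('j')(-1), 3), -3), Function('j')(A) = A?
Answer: 528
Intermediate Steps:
T = -2 (T = Mul(Rational(1, 3), Mul(Add(-1, 3), -3)) = Mul(Rational(1, 3), Mul(2, -3)) = Mul(Rational(1, 3), -6) = -2)
Mul(-44, Add(Mul(Mul(-1, 6), Mul(-5, Pow(-3, -1))), T)) = Mul(-44, Add(Mul(Mul(-1, 6), Mul(-5, Pow(-3, -1))), -2)) = Mul(-44, Add(Mul(-6, Mul(-5, Rational(-1, 3))), -2)) = Mul(-44, Add(Mul(-6, Rational(5, 3)), -2)) = Mul(-44, Add(-10, -2)) = Mul(-44, -12) = 528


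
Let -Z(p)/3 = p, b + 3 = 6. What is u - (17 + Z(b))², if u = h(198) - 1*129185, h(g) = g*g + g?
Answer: -89847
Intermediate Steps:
b = 3 (b = -3 + 6 = 3)
h(g) = g + g² (h(g) = g² + g = g + g²)
Z(p) = -3*p
u = -89783 (u = 198*(1 + 198) - 1*129185 = 198*199 - 129185 = 39402 - 129185 = -89783)
u - (17 + Z(b))² = -89783 - (17 - 3*3)² = -89783 - (17 - 9)² = -89783 - 1*8² = -89783 - 1*64 = -89783 - 64 = -89847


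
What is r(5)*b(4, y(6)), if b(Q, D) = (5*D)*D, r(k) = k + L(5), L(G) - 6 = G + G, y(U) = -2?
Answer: 420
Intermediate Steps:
L(G) = 6 + 2*G (L(G) = 6 + (G + G) = 6 + 2*G)
r(k) = 16 + k (r(k) = k + (6 + 2*5) = k + (6 + 10) = k + 16 = 16 + k)
b(Q, D) = 5*D²
r(5)*b(4, y(6)) = (16 + 5)*(5*(-2)²) = 21*(5*4) = 21*20 = 420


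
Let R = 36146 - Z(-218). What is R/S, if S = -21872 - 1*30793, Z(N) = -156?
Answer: -36302/52665 ≈ -0.68930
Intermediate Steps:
S = -52665 (S = -21872 - 30793 = -52665)
R = 36302 (R = 36146 - 1*(-156) = 36146 + 156 = 36302)
R/S = 36302/(-52665) = 36302*(-1/52665) = -36302/52665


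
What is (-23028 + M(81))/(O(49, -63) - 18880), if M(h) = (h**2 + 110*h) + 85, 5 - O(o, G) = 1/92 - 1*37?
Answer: 687424/1733097 ≈ 0.39664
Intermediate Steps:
O(o, G) = 3863/92 (O(o, G) = 5 - (1/92 - 1*37) = 5 - (1/92 - 37) = 5 - 1*(-3403/92) = 5 + 3403/92 = 3863/92)
M(h) = 85 + h**2 + 110*h
(-23028 + M(81))/(O(49, -63) - 18880) = (-23028 + (85 + 81**2 + 110*81))/(3863/92 - 18880) = (-23028 + (85 + 6561 + 8910))/(-1733097/92) = (-23028 + 15556)*(-92/1733097) = -7472*(-92/1733097) = 687424/1733097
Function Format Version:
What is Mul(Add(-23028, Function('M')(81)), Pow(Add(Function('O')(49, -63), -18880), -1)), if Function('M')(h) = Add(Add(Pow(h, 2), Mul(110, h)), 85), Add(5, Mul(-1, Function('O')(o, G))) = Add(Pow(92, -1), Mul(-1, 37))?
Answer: Rational(687424, 1733097) ≈ 0.39664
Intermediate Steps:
Function('O')(o, G) = Rational(3863, 92) (Function('O')(o, G) = Add(5, Mul(-1, Add(Pow(92, -1), Mul(-1, 37)))) = Add(5, Mul(-1, Add(Rational(1, 92), -37))) = Add(5, Mul(-1, Rational(-3403, 92))) = Add(5, Rational(3403, 92)) = Rational(3863, 92))
Function('M')(h) = Add(85, Pow(h, 2), Mul(110, h))
Mul(Add(-23028, Function('M')(81)), Pow(Add(Function('O')(49, -63), -18880), -1)) = Mul(Add(-23028, Add(85, Pow(81, 2), Mul(110, 81))), Pow(Add(Rational(3863, 92), -18880), -1)) = Mul(Add(-23028, Add(85, 6561, 8910)), Pow(Rational(-1733097, 92), -1)) = Mul(Add(-23028, 15556), Rational(-92, 1733097)) = Mul(-7472, Rational(-92, 1733097)) = Rational(687424, 1733097)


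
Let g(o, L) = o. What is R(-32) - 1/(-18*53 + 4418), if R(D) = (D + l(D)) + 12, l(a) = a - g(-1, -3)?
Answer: -176665/3464 ≈ -51.000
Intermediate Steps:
l(a) = 1 + a (l(a) = a - 1*(-1) = a + 1 = 1 + a)
R(D) = 13 + 2*D (R(D) = (D + (1 + D)) + 12 = (1 + 2*D) + 12 = 13 + 2*D)
R(-32) - 1/(-18*53 + 4418) = (13 + 2*(-32)) - 1/(-18*53 + 4418) = (13 - 64) - 1/(-954 + 4418) = -51 - 1/3464 = -176665/3464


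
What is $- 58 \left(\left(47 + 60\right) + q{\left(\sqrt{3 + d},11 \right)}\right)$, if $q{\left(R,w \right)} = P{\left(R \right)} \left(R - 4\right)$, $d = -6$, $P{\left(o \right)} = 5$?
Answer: $-5046 - 290 i \sqrt{3} \approx -5046.0 - 502.29 i$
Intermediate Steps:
$q{\left(R,w \right)} = -20 + 5 R$ ($q{\left(R,w \right)} = 5 \left(R - 4\right) = 5 \left(-4 + R\right) = -20 + 5 R$)
$- 58 \left(\left(47 + 60\right) + q{\left(\sqrt{3 + d},11 \right)}\right) = - 58 \left(\left(47 + 60\right) - \left(20 - 5 \sqrt{3 - 6}\right)\right) = - 58 \left(107 - \left(20 - 5 \sqrt{-3}\right)\right) = - 58 \left(107 - \left(20 - 5 i \sqrt{3}\right)\right) = - 58 \left(87 + 5 i \sqrt{3}\right) = -5046 - 290 i \sqrt{3}$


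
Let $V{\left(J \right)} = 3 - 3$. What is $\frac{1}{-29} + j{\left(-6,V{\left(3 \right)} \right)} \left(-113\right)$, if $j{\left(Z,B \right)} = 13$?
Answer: $- \frac{42602}{29} \approx -1469.0$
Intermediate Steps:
$V{\left(J \right)} = 0$ ($V{\left(J \right)} = 3 - 3 = 0$)
$\frac{1}{-29} + j{\left(-6,V{\left(3 \right)} \right)} \left(-113\right) = \frac{1}{-29} + 13 \left(-113\right) = - \frac{1}{29} - 1469 = - \frac{42602}{29}$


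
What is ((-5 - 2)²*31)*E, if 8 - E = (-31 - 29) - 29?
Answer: 147343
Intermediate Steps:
E = 97 (E = 8 - ((-31 - 29) - 29) = 8 - (-60 - 29) = 8 - 1*(-89) = 8 + 89 = 97)
((-5 - 2)²*31)*E = ((-5 - 2)²*31)*97 = ((-7)²*31)*97 = (49*31)*97 = 1519*97 = 147343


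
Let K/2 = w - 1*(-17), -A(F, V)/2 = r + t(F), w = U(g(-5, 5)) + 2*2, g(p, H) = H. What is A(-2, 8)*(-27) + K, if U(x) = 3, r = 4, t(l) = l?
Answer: 156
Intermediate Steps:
w = 7 (w = 3 + 2*2 = 3 + 4 = 7)
A(F, V) = -8 - 2*F (A(F, V) = -2*(4 + F) = -8 - 2*F)
K = 48 (K = 2*(7 - 1*(-17)) = 2*(7 + 17) = 2*24 = 48)
A(-2, 8)*(-27) + K = (-8 - 2*(-2))*(-27) + 48 = (-8 + 4)*(-27) + 48 = -4*(-27) + 48 = 108 + 48 = 156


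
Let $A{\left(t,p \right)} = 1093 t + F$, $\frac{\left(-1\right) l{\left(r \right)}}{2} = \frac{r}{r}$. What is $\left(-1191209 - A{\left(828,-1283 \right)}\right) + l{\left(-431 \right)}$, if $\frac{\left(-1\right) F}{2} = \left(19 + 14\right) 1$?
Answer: $-2096149$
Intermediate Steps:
$F = -66$ ($F = - 2 \left(19 + 14\right) 1 = - 2 \cdot 33 \cdot 1 = \left(-2\right) 33 = -66$)
$l{\left(r \right)} = -2$ ($l{\left(r \right)} = - 2 \frac{r}{r} = \left(-2\right) 1 = -2$)
$A{\left(t,p \right)} = -66 + 1093 t$ ($A{\left(t,p \right)} = 1093 t - 66 = -66 + 1093 t$)
$\left(-1191209 - A{\left(828,-1283 \right)}\right) + l{\left(-431 \right)} = \left(-1191209 - \left(-66 + 1093 \cdot 828\right)\right) - 2 = \left(-1191209 - \left(-66 + 905004\right)\right) - 2 = \left(-1191209 - 904938\right) - 2 = -2096147 - 2 = -2096149$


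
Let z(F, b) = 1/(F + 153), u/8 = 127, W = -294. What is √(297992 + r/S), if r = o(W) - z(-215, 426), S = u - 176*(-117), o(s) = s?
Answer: 3*√3714108738044095/334924 ≈ 545.89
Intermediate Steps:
u = 1016 (u = 8*127 = 1016)
z(F, b) = 1/(153 + F)
S = 21608 (S = 1016 - 176*(-117) = 1016 + 20592 = 21608)
r = -18227/62 (r = -294 - 1/(153 - 215) = -294 - 1/(-62) = -294 - 1*(-1/62) = -294 + 1/62 = -18227/62 ≈ -293.98)
√(297992 + r/S) = √(297992 - 18227/62/21608) = √(297992 - 18227/62*1/21608) = √(297992 - 18227/1339696) = √(399218672205/1339696) = 3*√3714108738044095/334924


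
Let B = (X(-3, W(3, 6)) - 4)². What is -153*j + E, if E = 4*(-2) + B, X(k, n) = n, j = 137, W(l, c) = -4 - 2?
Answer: -20869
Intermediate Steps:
W(l, c) = -6
B = 100 (B = (-6 - 4)² = (-10)² = 100)
E = 92 (E = 4*(-2) + 100 = -8 + 100 = 92)
-153*j + E = -153*137 + 92 = -20961 + 92 = -20869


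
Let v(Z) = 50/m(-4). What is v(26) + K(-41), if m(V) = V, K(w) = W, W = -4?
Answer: -33/2 ≈ -16.500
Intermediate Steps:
K(w) = -4
v(Z) = -25/2 (v(Z) = 50/(-4) = 50*(-¼) = -25/2)
v(26) + K(-41) = -25/2 - 4 = -33/2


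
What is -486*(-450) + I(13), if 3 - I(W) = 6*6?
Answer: 218667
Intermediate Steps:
I(W) = -33 (I(W) = 3 - 6*6 = 3 - 1*36 = 3 - 36 = -33)
-486*(-450) + I(13) = -486*(-450) - 33 = 218700 - 33 = 218667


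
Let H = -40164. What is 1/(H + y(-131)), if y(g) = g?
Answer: -1/40295 ≈ -2.4817e-5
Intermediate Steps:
1/(H + y(-131)) = 1/(-40164 - 131) = 1/(-40295) = -1/40295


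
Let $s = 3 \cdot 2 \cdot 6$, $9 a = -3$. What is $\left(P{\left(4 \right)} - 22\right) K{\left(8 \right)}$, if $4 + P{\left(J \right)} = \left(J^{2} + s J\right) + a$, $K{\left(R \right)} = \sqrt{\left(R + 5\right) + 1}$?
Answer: $\frac{401 \sqrt{14}}{3} \approx 500.13$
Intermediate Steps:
$a = - \frac{1}{3}$ ($a = \frac{1}{9} \left(-3\right) = - \frac{1}{3} \approx -0.33333$)
$s = 36$ ($s = 6 \cdot 6 = 36$)
$K{\left(R \right)} = \sqrt{6 + R}$ ($K{\left(R \right)} = \sqrt{\left(5 + R\right) + 1} = \sqrt{6 + R}$)
$P{\left(J \right)} = - \frac{13}{3} + J^{2} + 36 J$ ($P{\left(J \right)} = -4 - \left(\frac{1}{3} - J^{2} - 36 J\right) = -4 + \left(- \frac{1}{3} + J^{2} + 36 J\right) = - \frac{13}{3} + J^{2} + 36 J$)
$\left(P{\left(4 \right)} - 22\right) K{\left(8 \right)} = \left(\left(- \frac{13}{3} + 4^{2} + 36 \cdot 4\right) - 22\right) \sqrt{6 + 8} = \left(\left(- \frac{13}{3} + 16 + 144\right) - 22\right) \sqrt{14} = \left(\frac{467}{3} - 22\right) \sqrt{14} = \frac{401 \sqrt{14}}{3}$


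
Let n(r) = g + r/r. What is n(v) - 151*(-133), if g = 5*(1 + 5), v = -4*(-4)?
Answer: 20114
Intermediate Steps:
v = 16
g = 30 (g = 5*6 = 30)
n(r) = 31 (n(r) = 30 + r/r = 30 + 1 = 31)
n(v) - 151*(-133) = 31 - 151*(-133) = 31 + 20083 = 20114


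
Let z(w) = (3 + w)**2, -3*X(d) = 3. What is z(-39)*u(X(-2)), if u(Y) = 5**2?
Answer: 32400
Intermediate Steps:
X(d) = -1 (X(d) = -1/3*3 = -1)
u(Y) = 25
z(-39)*u(X(-2)) = (3 - 39)**2*25 = (-36)**2*25 = 1296*25 = 32400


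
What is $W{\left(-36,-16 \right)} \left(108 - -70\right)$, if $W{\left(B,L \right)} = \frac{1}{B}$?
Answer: $- \frac{89}{18} \approx -4.9444$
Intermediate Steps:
$W{\left(-36,-16 \right)} \left(108 - -70\right) = \frac{108 - -70}{-36} = - \frac{108 + 70}{36} = \left(- \frac{1}{36}\right) 178 = - \frac{89}{18}$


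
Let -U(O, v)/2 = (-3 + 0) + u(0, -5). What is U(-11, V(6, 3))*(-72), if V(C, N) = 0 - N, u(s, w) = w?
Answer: -1152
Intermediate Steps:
V(C, N) = -N
U(O, v) = 16 (U(O, v) = -2*((-3 + 0) - 5) = -2*(-3 - 5) = -2*(-8) = 16)
U(-11, V(6, 3))*(-72) = 16*(-72) = -1152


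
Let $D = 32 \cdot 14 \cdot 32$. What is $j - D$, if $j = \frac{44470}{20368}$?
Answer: $- \frac{145975589}{10184} \approx -14334.0$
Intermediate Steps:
$j = \frac{22235}{10184}$ ($j = 44470 \cdot \frac{1}{20368} = \frac{22235}{10184} \approx 2.1833$)
$D = 14336$ ($D = 448 \cdot 32 = 14336$)
$j - D = \frac{22235}{10184} - 14336 = - \frac{145975589}{10184}$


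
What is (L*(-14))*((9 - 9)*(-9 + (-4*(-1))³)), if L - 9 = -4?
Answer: 0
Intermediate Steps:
L = 5 (L = 9 - 4 = 5)
(L*(-14))*((9 - 9)*(-9 + (-4*(-1))³)) = (5*(-14))*((9 - 9)*(-9 + (-4*(-1))³)) = -0*(-9 + 4³) = -0*(-9 + 64) = -0*55 = -70*0 = 0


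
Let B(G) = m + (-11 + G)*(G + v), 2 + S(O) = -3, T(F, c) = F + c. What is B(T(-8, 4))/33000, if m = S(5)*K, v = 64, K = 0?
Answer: -3/110 ≈ -0.027273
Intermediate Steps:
S(O) = -5 (S(O) = -2 - 3 = -5)
m = 0 (m = -5*0 = 0)
B(G) = (-11 + G)*(64 + G) (B(G) = 0 + (-11 + G)*(G + 64) = 0 + (-11 + G)*(64 + G) = (-11 + G)*(64 + G))
B(T(-8, 4))/33000 = (-704 + (-8 + 4)**2 + 53*(-8 + 4))/33000 = (-704 + (-4)**2 + 53*(-4))*(1/33000) = (-704 + 16 - 212)*(1/33000) = -900*1/33000 = -3/110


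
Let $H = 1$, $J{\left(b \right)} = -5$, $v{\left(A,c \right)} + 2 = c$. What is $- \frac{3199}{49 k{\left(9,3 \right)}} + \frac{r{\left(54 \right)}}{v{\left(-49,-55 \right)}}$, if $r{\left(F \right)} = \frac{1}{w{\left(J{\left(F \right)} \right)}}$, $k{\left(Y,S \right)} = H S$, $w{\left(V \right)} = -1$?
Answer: $- \frac{2892}{133} \approx -21.744$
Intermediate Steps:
$v{\left(A,c \right)} = -2 + c$
$k{\left(Y,S \right)} = S$ ($k{\left(Y,S \right)} = 1 S = S$)
$r{\left(F \right)} = -1$ ($r{\left(F \right)} = \frac{1}{-1} = -1$)
$- \frac{3199}{49 k{\left(9,3 \right)}} + \frac{r{\left(54 \right)}}{v{\left(-49,-55 \right)}} = - \frac{3199}{49 \cdot 3} - \frac{1}{-2 - 55} = - \frac{3199}{147} - \frac{1}{-57} = \left(-3199\right) \frac{1}{147} - - \frac{1}{57} = - \frac{457}{21} + \frac{1}{57} = - \frac{2892}{133}$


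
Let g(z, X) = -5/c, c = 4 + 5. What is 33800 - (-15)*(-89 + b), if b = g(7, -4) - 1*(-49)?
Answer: 99575/3 ≈ 33192.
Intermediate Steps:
c = 9
g(z, X) = -5/9
b = 436/9 (b = -5/9 - 1*(-49) = -5/9 + 49 = 436/9 ≈ 48.444)
33800 - (-15)*(-89 + b) = 33800 - (-15)*(-89 + 436/9) = 33800 - (-15)*(-365)/9 = 33800 - 1*1825/3 = 33800 - 1825/3 = 99575/3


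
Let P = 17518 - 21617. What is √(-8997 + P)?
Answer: 2*I*√3274 ≈ 114.44*I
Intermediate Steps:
P = -4099
√(-8997 + P) = √(-8997 - 4099) = √(-13096) = 2*I*√3274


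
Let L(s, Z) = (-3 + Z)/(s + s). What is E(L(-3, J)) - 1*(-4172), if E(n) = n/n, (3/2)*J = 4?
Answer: 4173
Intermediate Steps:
J = 8/3 (J = (⅔)*4 = 8/3 ≈ 2.6667)
L(s, Z) = (-3 + Z)/(2*s) (L(s, Z) = (-3 + Z)/((2*s)) = (-3 + Z)*(1/(2*s)) = (-3 + Z)/(2*s))
E(n) = 1
E(L(-3, J)) - 1*(-4172) = 1 - 1*(-4172) = 1 + 4172 = 4173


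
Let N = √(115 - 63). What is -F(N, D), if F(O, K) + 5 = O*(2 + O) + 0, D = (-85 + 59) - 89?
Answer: -47 - 4*√13 ≈ -61.422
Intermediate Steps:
D = -115 (D = -26 - 89 = -115)
N = 2*√13 (N = √52 = 2*√13 ≈ 7.2111)
F(O, K) = -5 + O*(2 + O) (F(O, K) = -5 + (O*(2 + O) + 0) = -5 + O*(2 + O))
-F(N, D) = -(-5 + (2*√13)² + 2*(2*√13)) = -(-5 + 52 + 4*√13) = -(47 + 4*√13) = -47 - 4*√13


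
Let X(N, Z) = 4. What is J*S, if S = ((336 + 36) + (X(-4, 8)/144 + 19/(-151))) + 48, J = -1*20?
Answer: -11412935/1359 ≈ -8398.0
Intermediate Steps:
J = -20
S = 2282587/5436 (S = ((336 + 36) + (4/144 + 19/(-151))) + 48 = (372 + (4*(1/144) + 19*(-1/151))) + 48 = (372 + (1/36 - 19/151)) + 48 = (372 - 533/5436) + 48 = 2021659/5436 + 48 = 2282587/5436 ≈ 419.90)
J*S = -20*2282587/5436 = -11412935/1359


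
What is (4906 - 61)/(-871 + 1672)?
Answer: 1615/267 ≈ 6.0487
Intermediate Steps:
(4906 - 61)/(-871 + 1672) = 4845/801 = 4845*(1/801) = 1615/267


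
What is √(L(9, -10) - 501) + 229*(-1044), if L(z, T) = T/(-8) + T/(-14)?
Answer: -239076 + I*√97811/14 ≈ -2.3908e+5 + 22.339*I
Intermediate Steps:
L(z, T) = -11*T/56 (L(z, T) = T*(-⅛) + T*(-1/14) = -T/8 - T/14 = -11*T/56)
√(L(9, -10) - 501) + 229*(-1044) = √(-11/56*(-10) - 501) + 229*(-1044) = √(55/28 - 501) - 239076 = √(-13973/28) - 239076 = I*√97811/14 - 239076 = -239076 + I*√97811/14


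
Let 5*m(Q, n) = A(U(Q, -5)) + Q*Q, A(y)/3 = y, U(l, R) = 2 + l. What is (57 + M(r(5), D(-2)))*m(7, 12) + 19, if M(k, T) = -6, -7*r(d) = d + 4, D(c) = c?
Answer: 3971/5 ≈ 794.20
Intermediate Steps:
r(d) = -4/7 - d/7 (r(d) = -(d + 4)/7 = -(4 + d)/7 = -4/7 - d/7)
A(y) = 3*y
m(Q, n) = 6/5 + Q²/5 + 3*Q/5 (m(Q, n) = (3*(2 + Q) + Q*Q)/5 = ((6 + 3*Q) + Q²)/5 = (6 + Q² + 3*Q)/5 = 6/5 + Q²/5 + 3*Q/5)
(57 + M(r(5), D(-2)))*m(7, 12) + 19 = (57 - 6)*(6/5 + (⅕)*7² + (⅗)*7) + 19 = 51*(6/5 + (⅕)*49 + 21/5) + 19 = 51*(6/5 + 49/5 + 21/5) + 19 = 51*(76/5) + 19 = 3876/5 + 19 = 3971/5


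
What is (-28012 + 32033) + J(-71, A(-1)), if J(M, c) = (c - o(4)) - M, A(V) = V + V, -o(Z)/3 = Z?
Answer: 4102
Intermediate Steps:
o(Z) = -3*Z
A(V) = 2*V
J(M, c) = 12 + c - M (J(M, c) = (c - (-3)*4) - M = (c - 1*(-12)) - M = (c + 12) - M = (12 + c) - M = 12 + c - M)
(-28012 + 32033) + J(-71, A(-1)) = (-28012 + 32033) + (12 + 2*(-1) - 1*(-71)) = 4021 + (12 - 2 + 71) = 4021 + 81 = 4102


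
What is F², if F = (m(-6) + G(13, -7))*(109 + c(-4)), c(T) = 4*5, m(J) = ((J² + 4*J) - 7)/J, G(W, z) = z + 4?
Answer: 978121/4 ≈ 2.4453e+5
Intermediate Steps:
G(W, z) = 4 + z
m(J) = (-7 + J² + 4*J)/J
c(T) = 20
F = -989/2 (F = ((4 - 6 - 7/(-6)) + (4 - 7))*(109 + 20) = ((4 - 6 - 7*(-⅙)) - 3)*129 = ((4 - 6 + 7/6) - 3)*129 = (-⅚ - 3)*129 = -23/6*129 = -989/2 ≈ -494.50)
F² = (-989/2)² = 978121/4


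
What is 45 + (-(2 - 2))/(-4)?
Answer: 45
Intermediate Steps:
45 + (-(2 - 2))/(-4) = 45 - (-1)*0/4 = 45 - ¼*0 = 45 + 0 = 45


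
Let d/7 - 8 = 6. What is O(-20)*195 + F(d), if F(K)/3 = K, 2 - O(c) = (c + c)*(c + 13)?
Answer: -53916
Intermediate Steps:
d = 98 (d = 56 + 7*6 = 56 + 42 = 98)
O(c) = 2 - 2*c*(13 + c) (O(c) = 2 - (c + c)*(c + 13) = 2 - 2*c*(13 + c))
F(K) = 3*K
O(-20)*195 + F(d) = (2 - 26*(-20) - 2*(-20)²)*195 + 3*98 = (2 + 520 - 2*400)*195 + 294 = (2 + 520 - 800)*195 + 294 = -278*195 + 294 = -54210 + 294 = -53916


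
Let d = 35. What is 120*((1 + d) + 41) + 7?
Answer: 9247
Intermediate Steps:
120*((1 + d) + 41) + 7 = 120*((1 + 35) + 41) + 7 = 120*(36 + 41) + 7 = 120*77 + 7 = 9240 + 7 = 9247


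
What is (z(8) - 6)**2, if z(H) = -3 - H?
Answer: 289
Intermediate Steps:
(z(8) - 6)**2 = ((-3 - 1*8) - 6)**2 = ((-3 - 8) - 6)**2 = (-11 - 6)**2 = (-17)**2 = 289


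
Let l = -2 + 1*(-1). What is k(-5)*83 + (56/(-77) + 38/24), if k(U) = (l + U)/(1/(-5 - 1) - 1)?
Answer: 526679/924 ≈ 570.00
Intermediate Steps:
l = -3 (l = -2 - 1 = -3)
k(U) = 18/7 - 6*U/7 (k(U) = (-3 + U)/(1/(-5 - 1) - 1) = (-3 + U)/(1/(-6) - 1) = (-3 + U)/(-⅙ - 1) = (-3 + U)/(-7/6) = (-3 + U)*(-6/7) = 18/7 - 6*U/7)
k(-5)*83 + (56/(-77) + 38/24) = (18/7 - 6/7*(-5))*83 + (56/(-77) + 38/24) = (18/7 + 30/7)*83 + (56*(-1/77) + 38*(1/24)) = (48/7)*83 + (-8/11 + 19/12) = 3984/7 + 113/132 = 526679/924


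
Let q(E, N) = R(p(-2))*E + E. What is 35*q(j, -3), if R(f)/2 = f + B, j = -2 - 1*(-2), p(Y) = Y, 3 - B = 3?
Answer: 0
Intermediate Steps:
B = 0 (B = 3 - 1*3 = 3 - 3 = 0)
j = 0 (j = -2 + 2 = 0)
R(f) = 2*f (R(f) = 2*(f + 0) = 2*f)
q(E, N) = -3*E (q(E, N) = (2*(-2))*E + E = -4*E + E = -3*E)
35*q(j, -3) = 35*(-3*0) = 35*0 = 0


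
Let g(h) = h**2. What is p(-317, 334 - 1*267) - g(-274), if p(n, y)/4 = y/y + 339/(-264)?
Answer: -1651697/22 ≈ -75077.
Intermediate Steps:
p(n, y) = -25/22 (p(n, y) = 4*(y/y + 339/(-264)) = 4*(1 + 339*(-1/264)) = 4*(1 - 113/88) = 4*(-25/88) = -25/22)
p(-317, 334 - 1*267) - g(-274) = -25/22 - 1*(-274)**2 = -25/22 - 1*75076 = -25/22 - 75076 = -1651697/22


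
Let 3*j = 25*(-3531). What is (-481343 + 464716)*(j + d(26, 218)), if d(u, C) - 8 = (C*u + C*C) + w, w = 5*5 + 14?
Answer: -395955378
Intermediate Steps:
j = -29425 (j = (25*(-3531))/3 = (1/3)*(-88275) = -29425)
w = 39 (w = 25 + 14 = 39)
d(u, C) = 47 + C**2 + C*u (d(u, C) = 8 + ((C*u + C*C) + 39) = 8 + ((C*u + C**2) + 39) = 8 + ((C**2 + C*u) + 39) = 8 + (39 + C**2 + C*u) = 47 + C**2 + C*u)
(-481343 + 464716)*(j + d(26, 218)) = (-481343 + 464716)*(-29425 + (47 + 218**2 + 218*26)) = -16627*(-29425 + (47 + 47524 + 5668)) = -16627*(-29425 + 53239) = -16627*23814 = -395955378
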